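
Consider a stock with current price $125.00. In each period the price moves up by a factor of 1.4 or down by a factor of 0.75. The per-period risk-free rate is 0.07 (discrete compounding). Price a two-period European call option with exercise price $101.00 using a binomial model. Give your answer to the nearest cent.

Risk-neutral probability p = (1 + 0.07 − 0.75)/(1.4 − 0.75) = 0.3200/0.6500 = 0.4923
Terminal stock prices: S_uu = 245, S_ud = 131.2, S_dd = 70.31
Terminal payoffs (S − K): max(144, 0) = 144, max(30.25, 0) = 30.25, max(-30.69, 0) = 0
Node u (S = 175): V_u = 1/1.07·[0.4923·144.0000 + 0.5077·30.2500] = 80.6075
Node d (S = 93.75): V_d = 1/1.07·[0.4923·30.2500 + 0.5077·0.0000] = 13.9180
Node 0 (S = 125): V_0 = 1/1.07·[0.4923·80.6075 + 0.5077·13.9180] = 43.6914

$43.69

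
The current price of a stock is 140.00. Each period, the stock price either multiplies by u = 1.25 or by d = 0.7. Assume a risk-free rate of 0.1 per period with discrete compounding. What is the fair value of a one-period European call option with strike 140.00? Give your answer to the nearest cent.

23.14

Risk-neutral probability p = (1 + 0.1 − 0.7)/(1.25 − 0.7) = 0.4000/0.5500 = 0.7273
Terminal stock prices: S_u = 175, S_d = 98
Terminal payoffs (S − K): max(35, 0) = 35, max(-42, 0) = 0
Node 0 (S = 140): V_0 = 1/1.1·[0.7273·35.0000 + 0.2727·0.0000] = 23.1405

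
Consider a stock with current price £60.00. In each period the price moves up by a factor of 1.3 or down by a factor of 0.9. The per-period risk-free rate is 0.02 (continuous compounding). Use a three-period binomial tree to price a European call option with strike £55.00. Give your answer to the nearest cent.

Risk-neutral probability p = (e^0.02 − 0.9)/(1.3 − 0.9) = 0.1202/0.4000 = 0.3005
Terminal stock prices: S_uuu = 131.8, S_uud = 91.26, S_udd = 63.18, S_ddd = 43.74
Terminal payoffs (S − K): max(76.82, 0) = 76.82, max(36.26, 0) = 36.26, max(8.18, 0) = 8.18, max(-11.26, 0) = 0
Node uu (S = 101.4): V_uu = e^(−0.02)·[0.3005·76.8200 + 0.6995·36.2600] = 47.4891
Node ud (S = 70.2): V_ud = e^(−0.02)·[0.3005·36.2600 + 0.6995·8.1800] = 16.2891
Node dd (S = 48.6): V_dd = e^(−0.02)·[0.3005·8.1800 + 0.6995·0.0000] = 2.4094
Node u (S = 78): V_u = e^(−0.02)·[0.3005·47.4891 + 0.6995·16.2891] = 25.1566
Node d (S = 54): V_d = e^(−0.02)·[0.3005·16.2891 + 0.6995·2.4094] = 6.4500
Node 0 (S = 60): V_0 = e^(−0.02)·[0.3005·25.1566 + 0.6995·6.4500] = 11.8324

£11.83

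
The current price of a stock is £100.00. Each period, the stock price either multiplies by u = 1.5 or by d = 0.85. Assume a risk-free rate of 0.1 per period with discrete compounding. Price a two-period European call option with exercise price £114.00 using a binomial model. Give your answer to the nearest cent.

Risk-neutral probability p = (1 + 0.1 − 0.85)/(1.5 − 0.85) = 0.2500/0.6500 = 0.3846
Terminal stock prices: S_uu = 225, S_ud = 127.5, S_dd = 72.25
Terminal payoffs (S − K): max(111, 0) = 111, max(13.5, 0) = 13.5, max(-41.75, 0) = 0
Node u (S = 150): V_u = 1/1.1·[0.3846·111.0000 + 0.6154·13.5000] = 46.3636
Node d (S = 85): V_d = 1/1.1·[0.3846·13.5000 + 0.6154·0.0000] = 4.7203
Node 0 (S = 100): V_0 = 1/1.1·[0.3846·46.3636 + 0.6154·4.7203] = 18.8518

£18.85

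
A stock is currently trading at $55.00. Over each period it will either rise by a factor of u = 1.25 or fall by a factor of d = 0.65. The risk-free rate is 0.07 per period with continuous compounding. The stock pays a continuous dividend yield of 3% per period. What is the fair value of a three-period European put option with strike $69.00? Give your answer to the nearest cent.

Per-period risk-free factor R = e^0.07 = 1.0725; dividend-adjusted growth = e^(0.07−0.03) = 1.0408.
Risk-neutral probability p = (1.0408 − 0.65)/(1.25 − 0.65) = 0.3908/0.6000 = 0.6514
Terminal stock prices: S_uuu = 107.4, S_uud = 55.86, S_udd = 29.05, S_ddd = 15.1
Terminal payoffs (K − S): max(-38.42, 0) = 0, max(13.14, 0) = 13.14, max(39.95, 0) = 39.95, max(53.9, 0) = 53.9
Node uu (S = 85.94): V_uu = e^(−0.07)·[0.6514·0.0000 + 0.3486·13.1406] = 4.2717
Node ud (S = 44.69): V_ud = e^(−0.07)·[0.6514·13.1406 + 0.3486·39.9531] = 20.9684
Node dd (S = 23.24): V_dd = e^(−0.07)·[0.6514·39.9531 + 0.3486·53.8956] = 41.7844
Node u (S = 68.75): V_u = e^(−0.07)·[0.6514·4.2717 + 0.3486·20.9684] = 9.4106
Node d (S = 35.75): V_d = e^(−0.07)·[0.6514·20.9684 + 0.3486·41.7844] = 26.3176
Node 0 (S = 55): V_0 = e^(−0.07)·[0.6514·9.4106 + 0.3486·26.3176] = 14.2705

$14.27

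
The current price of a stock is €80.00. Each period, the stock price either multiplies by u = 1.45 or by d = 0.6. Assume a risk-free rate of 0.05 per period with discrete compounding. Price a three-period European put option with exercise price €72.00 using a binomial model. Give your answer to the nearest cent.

€14.11

Risk-neutral probability p = (1 + 0.05 − 0.6)/(1.45 − 0.6) = 0.4500/0.8500 = 0.5294
Terminal stock prices: S_uuu = 243.9, S_uud = 100.9, S_udd = 41.76, S_ddd = 17.28
Terminal payoffs (K − S): max(-171.9, 0) = 0, max(-28.92, 0) = 0, max(30.24, 0) = 30.24, max(54.72, 0) = 54.72
Node uu (S = 168.2): V_uu = 1/1.05·[0.5294·0.0000 + 0.4706·0.0000] = 0.0000
Node ud (S = 69.6): V_ud = 1/1.05·[0.5294·0.0000 + 0.4706·30.2400] = 13.5529
Node dd (S = 28.8): V_dd = 1/1.05·[0.5294·30.2400 + 0.4706·54.7200] = 39.7714
Node u (S = 116): V_u = 1/1.05·[0.5294·0.0000 + 0.4706·13.5529] = 6.0741
Node d (S = 48): V_d = 1/1.05·[0.5294·13.5529 + 0.4706·39.7714] = 24.6581
Node 0 (S = 80): V_0 = 1/1.05·[0.5294·6.0741 + 0.4706·24.6581] = 14.1139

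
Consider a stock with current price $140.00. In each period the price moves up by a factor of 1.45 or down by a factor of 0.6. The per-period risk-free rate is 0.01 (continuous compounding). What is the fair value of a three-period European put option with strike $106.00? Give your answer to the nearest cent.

$22.58

Risk-neutral probability p = (e^0.01 − 0.6)/(1.45 − 0.6) = 0.4101/0.8500 = 0.4824
Terminal stock prices: S_uuu = 426.8, S_uud = 176.6, S_udd = 73.08, S_ddd = 30.24
Terminal payoffs (K − S): max(-320.8, 0) = 0, max(-70.61, 0) = 0, max(32.92, 0) = 32.92, max(75.76, 0) = 75.76
Node uu (S = 294.4): V_uu = e^(−0.01)·[0.4824·0.0000 + 0.5176·0.0000] = 0.0000
Node ud (S = 121.8): V_ud = e^(−0.01)·[0.4824·0.0000 + 0.5176·32.9200] = 16.8695
Node dd (S = 50.4): V_dd = e^(−0.01)·[0.4824·32.9200 + 0.5176·75.7600] = 54.5453
Node u (S = 203): V_u = e^(−0.01)·[0.4824·0.0000 + 0.5176·16.8695] = 8.6446
Node d (S = 84): V_d = e^(−0.01)·[0.4824·16.8695 + 0.5176·54.5453] = 36.0081
Node 0 (S = 140): V_0 = e^(−0.01)·[0.4824·8.6446 + 0.5176·36.0081] = 22.5807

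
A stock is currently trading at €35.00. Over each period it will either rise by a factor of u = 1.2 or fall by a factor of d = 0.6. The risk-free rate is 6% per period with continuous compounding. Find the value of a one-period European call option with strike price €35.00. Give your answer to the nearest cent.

€5.07

Risk-neutral probability p = (e^0.06 − 0.6)/(1.2 − 0.6) = 0.4618/0.6000 = 0.7697
Terminal stock prices: S_u = 42, S_d = 21
Terminal payoffs (S − K): max(7, 0) = 7, max(-14, 0) = 0
Node 0 (S = 35): V_0 = e^(−0.06)·[0.7697·7.0000 + 0.2303·0.0000] = 5.0743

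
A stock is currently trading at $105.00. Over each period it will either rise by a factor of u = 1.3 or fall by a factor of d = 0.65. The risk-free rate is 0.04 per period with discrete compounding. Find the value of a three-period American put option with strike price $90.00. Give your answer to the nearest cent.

$12.27

Risk-neutral probability p = (1 + 0.04 − 0.65)/(1.3 − 0.65) = 0.3900/0.6500 = 0.6000
Terminal stock prices: S_uuu = 230.7, S_uud = 115.3, S_udd = 57.67, S_ddd = 28.84
Terminal payoffs (K − S): max(-140.7, 0) = 0, max(-25.34, 0) = 0, max(32.33, 0) = 32.33, max(61.16, 0) = 61.16
Node uu (S = 177.5): continuation = 1/1.04·[0.6000·0.0000 + 0.4000·0.0000] = 0.0000; exercise value = 0.0000 ≤ continuation, so V_uu = 0.0000
Node ud (S = 88.73): continuation = 1/1.04·[0.6000·0.0000 + 0.4000·32.3287] = 12.4341; exercise value = 1.2750 ≤ continuation, so V_ud = 12.4341
Node dd (S = 44.36): continuation = 1/1.04·[0.6000·32.3287 + 0.4000·61.1644] = 42.1760; exercise value = 45.6375 > continuation, so V_dd = 45.6375 (exercise)
Node u (S = 136.5): continuation = 1/1.04·[0.6000·0.0000 + 0.4000·12.4341] = 4.7824; exercise value = 0.0000 ≤ continuation, so V_u = 4.7824
Node d (S = 68.25): continuation = 1/1.04·[0.6000·12.4341 + 0.4000·45.6375] = 24.7264; exercise value = 21.7500 ≤ continuation, so V_d = 24.7264
Node 0 (S = 105): continuation = 1/1.04·[0.6000·4.7824 + 0.4000·24.7264] = 12.2692; exercise value = 0.0000 ≤ continuation, so V_0 = 12.2692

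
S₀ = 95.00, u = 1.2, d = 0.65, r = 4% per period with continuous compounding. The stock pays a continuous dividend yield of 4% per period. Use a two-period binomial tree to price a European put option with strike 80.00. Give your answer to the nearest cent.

7.39

Per-period risk-free factor R = e^0.04 = 1.0408; dividend-adjusted growth = e^(0.04−0.04) = 1.0000.
Risk-neutral probability p = (1.0000 − 0.65)/(1.2 − 0.65) = 0.3500/0.5500 = 0.6364
Terminal stock prices: S_uu = 136.8, S_ud = 74.1, S_dd = 40.14
Terminal payoffs (K − S): max(-56.8, 0) = 0, max(5.9, 0) = 5.9, max(39.86, 0) = 39.86
Node u (S = 114): V_u = e^(−0.04)·[0.6364·0.0000 + 0.3636·5.9000] = 2.0613
Node d (S = 61.75): V_d = e^(−0.04)·[0.6364·5.9000 + 0.3636·39.8625] = 17.5344
Node 0 (S = 95): V_0 = e^(−0.04)·[0.6364·2.0613 + 0.3636·17.5344] = 7.3865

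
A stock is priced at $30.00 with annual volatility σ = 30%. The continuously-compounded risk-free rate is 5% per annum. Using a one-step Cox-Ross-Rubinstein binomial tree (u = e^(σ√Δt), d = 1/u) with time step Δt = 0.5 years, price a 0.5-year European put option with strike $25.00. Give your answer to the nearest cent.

$0.35

CRR parameters: u = e^(σ√Δt) = e^(0.3·√0.5) = 1.2363, d = 1/u = 0.8089
Per-period rate: rΔt = 0.05·0.5 = 0.025, so R = e^0.025 = 1.0253
Risk-neutral probability p = (e^0.025 − 0.8089)/(1.2363 − 0.8089) = 0.2165/0.4275 = 0.5064
Terminal stock prices: S_u = 37.09, S_d = 24.27
Terminal payoffs (K − S): max(-12.09, 0) = 0, max(0.7343, 0) = 0.7343
Node 0 (S = 30): V_0 = e^(−0.025)·[0.5064·0.0000 + 0.4936·0.7343] = 0.3535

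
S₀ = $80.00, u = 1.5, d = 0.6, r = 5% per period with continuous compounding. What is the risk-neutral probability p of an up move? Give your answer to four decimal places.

Risk-neutral probability p = (e^0.05 − 0.6)/(1.5 − 0.6) = 0.4513/0.9000 = 0.5014

p = 0.5014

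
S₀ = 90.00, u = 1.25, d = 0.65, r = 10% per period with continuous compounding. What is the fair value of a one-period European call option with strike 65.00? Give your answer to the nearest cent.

32.61

Risk-neutral probability p = (e^0.1 − 0.65)/(1.25 − 0.65) = 0.4552/0.6000 = 0.7586
Terminal stock prices: S_u = 112.5, S_d = 58.5
Terminal payoffs (S − K): max(47.5, 0) = 47.5, max(-6.5, 0) = 0
Node 0 (S = 90): V_0 = e^(−0.1)·[0.7586·47.5000 + 0.2414·0.0000] = 32.6052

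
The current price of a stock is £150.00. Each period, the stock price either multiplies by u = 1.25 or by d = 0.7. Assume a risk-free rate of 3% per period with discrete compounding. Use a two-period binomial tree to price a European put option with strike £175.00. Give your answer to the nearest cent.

Risk-neutral probability p = (1 + 0.03 − 0.7)/(1.25 − 0.7) = 0.3300/0.5500 = 0.6000
Terminal stock prices: S_uu = 234.4, S_ud = 131.2, S_dd = 73.5
Terminal payoffs (K − S): max(-59.38, 0) = 0, max(43.75, 0) = 43.75, max(101.5, 0) = 101.5
Node u (S = 187.5): V_u = 1/1.03·[0.6000·0.0000 + 0.4000·43.7500] = 16.9903
Node d (S = 105): V_d = 1/1.03·[0.6000·43.7500 + 0.4000·101.5000] = 64.9029
Node 0 (S = 150): V_0 = 1/1.03·[0.6000·16.9903 + 0.4000·64.9029] = 35.1023

£35.10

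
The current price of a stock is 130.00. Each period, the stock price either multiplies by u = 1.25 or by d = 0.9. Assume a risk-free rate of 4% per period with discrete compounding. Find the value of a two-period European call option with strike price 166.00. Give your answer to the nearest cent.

Risk-neutral probability p = (1 + 0.04 − 0.9)/(1.25 − 0.9) = 0.1400/0.3500 = 0.4000
Terminal stock prices: S_uu = 203.1, S_ud = 146.2, S_dd = 105.3
Terminal payoffs (S − K): max(37.12, 0) = 37.12, max(-19.75, 0) = 0, max(-60.7, 0) = 0
Node u (S = 162.5): V_u = 1/1.04·[0.4000·37.1250 + 0.6000·0.0000] = 14.2788
Node d (S = 117): V_d = 1/1.04·[0.4000·0.0000 + 0.6000·0.0000] = 0.0000
Node 0 (S = 130): V_0 = 1/1.04·[0.4000·14.2788 + 0.6000·0.0000] = 5.4919

5.49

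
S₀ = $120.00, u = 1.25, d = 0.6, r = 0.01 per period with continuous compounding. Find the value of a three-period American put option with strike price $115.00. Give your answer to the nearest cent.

Risk-neutral probability p = (e^0.01 − 0.6)/(1.25 − 0.6) = 0.4101/0.6500 = 0.6308
Terminal stock prices: S_uuu = 234.4, S_uud = 112.5, S_udd = 54, S_ddd = 25.92
Terminal payoffs (K − S): max(-119.4, 0) = 0, max(2.5, 0) = 2.5, max(61, 0) = 61, max(89.08, 0) = 89.08
Node uu (S = 187.5): continuation = e^(−0.01)·[0.6308·0.0000 + 0.3692·2.5000] = 0.9137; exercise value = 0.0000 ≤ continuation, so V_uu = 0.9137
Node ud (S = 90): continuation = e^(−0.01)·[0.6308·2.5000 + 0.3692·61.0000] = 23.8557; exercise value = 25.0000 > continuation, so V_ud = 25.0000 (exercise)
Node dd (S = 43.2): continuation = e^(−0.01)·[0.6308·61.0000 + 0.3692·89.0800] = 70.6557; exercise value = 71.8000 > continuation, so V_dd = 71.8000 (exercise)
Node u (S = 150): continuation = e^(−0.01)·[0.6308·0.9137 + 0.3692·25.0000] = 9.7077; exercise value = 0.0000 ≤ continuation, so V_u = 9.7077
Node d (S = 72): continuation = e^(−0.01)·[0.6308·25.0000 + 0.3692·71.8000] = 41.8557; exercise value = 43.0000 > continuation, so V_d = 43.0000 (exercise)
Node 0 (S = 120): continuation = e^(−0.01)·[0.6308·9.7077 + 0.3692·43.0000] = 21.7788; exercise value = 0.0000 ≤ continuation, so V_0 = 21.7788

$21.78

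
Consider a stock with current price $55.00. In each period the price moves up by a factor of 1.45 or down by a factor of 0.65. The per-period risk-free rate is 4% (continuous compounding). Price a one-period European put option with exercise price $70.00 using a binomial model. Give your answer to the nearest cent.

$16.83

Risk-neutral probability p = (e^0.04 − 0.65)/(1.45 − 0.65) = 0.3908/0.8000 = 0.4885
Terminal stock prices: S_u = 79.75, S_d = 35.75
Terminal payoffs (K − S): max(-9.75, 0) = 0, max(34.25, 0) = 34.25
Node 0 (S = 55): V_0 = e^(−0.04)·[0.4885·0.0000 + 0.5115·34.2500] = 16.8315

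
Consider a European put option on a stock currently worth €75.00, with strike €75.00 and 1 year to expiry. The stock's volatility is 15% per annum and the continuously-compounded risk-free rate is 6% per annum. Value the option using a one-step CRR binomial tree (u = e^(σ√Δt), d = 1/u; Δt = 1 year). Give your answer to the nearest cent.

€3.27

CRR parameters: u = e^(σ√Δt) = e^(0.15·√1) = 1.1618, d = 1/u = 0.8607
Per-period rate: rΔt = 0.06·1 = 0.06, so R = e^0.06 = 1.0618
Risk-neutral probability p = (e^0.06 − 0.8607)/(1.1618 − 0.8607) = 0.2011/0.3011 = 0.6679
Terminal stock prices: S_u = 87.14, S_d = 64.55
Terminal payoffs (K − S): max(-12.14, 0) = 0, max(10.45, 0) = 10.45
Node 0 (S = 75): V_0 = e^(−0.06)·[0.6679·0.0000 + 0.3321·10.4469] = 3.2672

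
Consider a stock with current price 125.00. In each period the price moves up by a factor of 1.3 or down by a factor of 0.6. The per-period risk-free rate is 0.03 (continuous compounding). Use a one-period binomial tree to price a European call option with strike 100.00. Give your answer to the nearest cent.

37.30

Risk-neutral probability p = (e^0.03 − 0.6)/(1.3 − 0.6) = 0.4305/0.7000 = 0.6149
Terminal stock prices: S_u = 162.5, S_d = 75
Terminal payoffs (S − K): max(62.5, 0) = 62.5, max(-25, 0) = 0
Node 0 (S = 125): V_0 = e^(−0.03)·[0.6149·62.5000 + 0.3851·0.0000] = 37.2976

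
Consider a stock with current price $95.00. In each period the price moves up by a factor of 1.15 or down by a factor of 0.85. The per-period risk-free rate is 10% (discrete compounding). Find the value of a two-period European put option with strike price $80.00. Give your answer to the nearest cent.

Risk-neutral probability p = (1 + 0.1 − 0.85)/(1.15 − 0.85) = 0.2500/0.3000 = 0.8333
Terminal stock prices: S_uu = 125.6, S_ud = 92.86, S_dd = 68.64
Terminal payoffs (K − S): max(-45.64, 0) = 0, max(-12.86, 0) = 0, max(11.36, 0) = 11.36
Node u (S = 109.2): V_u = 1/1.1·[0.8333·0.0000 + 0.1667·0.0000] = 0.0000
Node d (S = 80.75): V_d = 1/1.1·[0.8333·0.0000 + 0.1667·11.3625] = 1.7216
Node 0 (S = 95): V_0 = 1/1.1·[0.8333·0.0000 + 0.1667·1.7216] = 0.2608

$0.26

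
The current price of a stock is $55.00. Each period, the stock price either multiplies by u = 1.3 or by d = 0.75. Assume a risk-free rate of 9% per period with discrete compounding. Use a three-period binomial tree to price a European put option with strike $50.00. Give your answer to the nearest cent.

Risk-neutral probability p = (1 + 0.09 − 0.75)/(1.3 − 0.75) = 0.3400/0.5500 = 0.6182
Terminal stock prices: S_uuu = 120.8, S_uud = 69.71, S_udd = 40.22, S_ddd = 23.2
Terminal payoffs (K − S): max(-70.84, 0) = 0, max(-19.71, 0) = 0, max(9.781, 0) = 9.781, max(26.8, 0) = 26.8
Node uu (S = 92.95): V_uu = 1/1.09·[0.6182·0.0000 + 0.3818·0.0000] = 0.0000
Node ud (S = 53.62): V_ud = 1/1.09·[0.6182·0.0000 + 0.3818·9.7812] = 3.4263
Node dd (S = 30.94): V_dd = 1/1.09·[0.6182·9.7812 + 0.3818·26.7969] = 14.9341
Node u (S = 71.5): V_u = 1/1.09·[0.6182·0.0000 + 0.3818·3.4263] = 1.2002
Node d (S = 41.25): V_d = 1/1.09·[0.6182·3.4263 + 0.3818·14.9341] = 7.1745
Node 0 (S = 55): V_0 = 1/1.09·[0.6182·1.2002 + 0.3818·7.1745] = 3.1938

$3.19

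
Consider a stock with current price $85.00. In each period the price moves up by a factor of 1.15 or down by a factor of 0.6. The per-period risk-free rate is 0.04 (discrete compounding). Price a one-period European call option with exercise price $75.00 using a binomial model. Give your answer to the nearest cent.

Risk-neutral probability p = (1 + 0.04 − 0.6)/(1.15 − 0.6) = 0.4400/0.5500 = 0.8000
Terminal stock prices: S_u = 97.75, S_d = 51
Terminal payoffs (S − K): max(22.75, 0) = 22.75, max(-24, 0) = 0
Node 0 (S = 85): V_0 = 1/1.04·[0.8000·22.7500 + 0.2000·0.0000] = 17.5000

$17.50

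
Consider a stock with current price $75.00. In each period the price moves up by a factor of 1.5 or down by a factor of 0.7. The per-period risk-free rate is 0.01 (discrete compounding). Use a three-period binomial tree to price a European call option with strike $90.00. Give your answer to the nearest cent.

$16.74

Risk-neutral probability p = (1 + 0.01 − 0.7)/(1.5 − 0.7) = 0.3100/0.8000 = 0.3875
Terminal stock prices: S_uuu = 253.1, S_uud = 118.1, S_udd = 55.12, S_ddd = 25.72
Terminal payoffs (S − K): max(163.1, 0) = 163.1, max(28.12, 0) = 28.12, max(-34.88, 0) = 0, max(-64.28, 0) = 0
Node uu (S = 168.8): V_uu = 1/1.01·[0.3875·163.1250 + 0.6125·28.1250] = 79.6411
Node ud (S = 78.75): V_ud = 1/1.01·[0.3875·28.1250 + 0.6125·0.0000] = 10.7905
Node dd (S = 36.75): V_dd = 1/1.01·[0.3875·0.0000 + 0.6125·0.0000] = 0.0000
Node u (S = 112.5): V_u = 1/1.01·[0.3875·79.6411 + 0.6125·10.7905] = 37.0991
Node d (S = 52.5): V_d = 1/1.01·[0.3875·10.7905 + 0.6125·0.0000] = 4.1399
Node 0 (S = 75): V_0 = 1/1.01·[0.3875·37.0991 + 0.6125·4.1399] = 16.7442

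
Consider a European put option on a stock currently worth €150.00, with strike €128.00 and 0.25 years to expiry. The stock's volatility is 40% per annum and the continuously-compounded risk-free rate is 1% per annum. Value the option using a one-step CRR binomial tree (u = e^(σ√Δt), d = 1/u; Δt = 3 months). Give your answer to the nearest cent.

CRR parameters: u = e^(σ√Δt) = e^(0.4·√0.25) = 1.2214, d = 1/u = 0.8187
Per-period rate: rΔt = 0.01·0.25 = 0.0025, so R = e^0.0025 = 1.0025
Risk-neutral probability p = (e^0.0025 − 0.8187)/(1.2214 − 0.8187) = 0.1838/0.4027 = 0.4564
Terminal stock prices: S_u = 183.2, S_d = 122.8
Terminal payoffs (K − S): max(-55.21, 0) = 0, max(5.19, 0) = 5.19
Node 0 (S = 150): V_0 = e^(−0.0025)·[0.4564·0.0000 + 0.5436·5.1904] = 2.8145

€2.81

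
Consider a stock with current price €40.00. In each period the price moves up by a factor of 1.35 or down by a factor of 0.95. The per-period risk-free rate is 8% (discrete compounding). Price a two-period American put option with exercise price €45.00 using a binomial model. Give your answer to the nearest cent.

€5.00

Risk-neutral probability p = (1 + 0.08 − 0.95)/(1.35 − 0.95) = 0.1300/0.4000 = 0.3250
Terminal stock prices: S_uu = 72.9, S_ud = 51.3, S_dd = 36.1
Terminal payoffs (K − S): max(-27.9, 0) = 0, max(-6.3, 0) = 0, max(8.9, 0) = 8.9
Node u (S = 54): continuation = 1/1.08·[0.3250·0.0000 + 0.6750·0.0000] = 0.0000; exercise value = 0.0000 ≤ continuation, so V_u = 0.0000
Node d (S = 38): continuation = 1/1.08·[0.3250·0.0000 + 0.6750·8.9000] = 5.5625; exercise value = 7.0000 > continuation, so V_d = 7.0000 (exercise)
Node 0 (S = 40): continuation = 1/1.08·[0.3250·0.0000 + 0.6750·7.0000] = 4.3750; exercise value = 5.0000 > continuation, so V_0 = 5.0000 (exercise)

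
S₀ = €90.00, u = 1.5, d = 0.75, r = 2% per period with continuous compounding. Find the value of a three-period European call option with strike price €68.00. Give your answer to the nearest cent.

€33.36

Risk-neutral probability p = (e^0.02 − 0.75)/(1.5 − 0.75) = 0.2702/0.7500 = 0.3603
Terminal stock prices: S_uuu = 303.8, S_uud = 151.9, S_udd = 75.94, S_ddd = 37.97
Terminal payoffs (S − K): max(235.8, 0) = 235.8, max(83.88, 0) = 83.88, max(7.938, 0) = 7.938, max(-30.03, 0) = 0
Node uu (S = 202.5): V_uu = e^(−0.02)·[0.3603·235.7500 + 0.6397·83.8750] = 135.8465
Node ud (S = 101.2): V_ud = e^(−0.02)·[0.3603·83.8750 + 0.6397·7.9375] = 34.5965
Node dd (S = 50.62): V_dd = e^(−0.02)·[0.3603·7.9375 + 0.6397·0.0000] = 2.8030
Node u (S = 135): V_u = e^(−0.02)·[0.3603·135.8465 + 0.6397·34.5965] = 69.6663
Node d (S = 67.5): V_d = e^(−0.02)·[0.3603·34.5965 + 0.6397·2.8030] = 13.9749
Node 0 (S = 90): V_0 = e^(−0.02)·[0.3603·69.6663 + 0.6397·13.9749] = 33.3647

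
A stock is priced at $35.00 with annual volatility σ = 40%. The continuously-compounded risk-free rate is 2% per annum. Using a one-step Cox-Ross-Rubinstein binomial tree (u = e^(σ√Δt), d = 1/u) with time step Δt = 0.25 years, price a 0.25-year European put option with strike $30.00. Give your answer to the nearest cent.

CRR parameters: u = e^(σ√Δt) = e^(0.4·√0.25) = 1.2214, d = 1/u = 0.8187
Per-period rate: rΔt = 0.02·0.25 = 0.005, so R = e^0.005 = 1.0050
Risk-neutral probability p = (e^0.005 − 0.8187)/(1.2214 − 0.8187) = 0.1863/0.4027 = 0.4626
Terminal stock prices: S_u = 42.75, S_d = 28.66
Terminal payoffs (K − S): max(-12.75, 0) = 0, max(1.344, 0) = 1.344
Node 0 (S = 35): V_0 = e^(−0.005)·[0.4626·0.0000 + 0.5374·1.3444] = 0.7189

$0.72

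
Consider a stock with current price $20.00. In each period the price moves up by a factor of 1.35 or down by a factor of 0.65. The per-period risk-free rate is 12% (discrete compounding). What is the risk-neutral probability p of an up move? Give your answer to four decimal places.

Risk-neutral probability p = (1 + 0.12 − 0.65)/(1.35 − 0.65) = 0.4700/0.7000 = 0.6714

p = 0.6714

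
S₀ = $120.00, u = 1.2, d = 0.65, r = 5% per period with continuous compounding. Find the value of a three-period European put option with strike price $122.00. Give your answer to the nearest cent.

$13.54

Risk-neutral probability p = (e^0.05 − 0.65)/(1.2 − 0.65) = 0.4013/0.5500 = 0.7296
Terminal stock prices: S_uuu = 207.4, S_uud = 112.3, S_udd = 60.84, S_ddd = 32.95
Terminal payoffs (K − S): max(-85.36, 0) = 0, max(9.68, 0) = 9.68, max(61.16, 0) = 61.16, max(89.05, 0) = 89.05
Node uu (S = 172.8): V_uu = e^(−0.05)·[0.7296·0.0000 + 0.2704·9.6800] = 2.4900
Node ud (S = 93.6): V_ud = e^(−0.05)·[0.7296·9.6800 + 0.2704·61.1600] = 22.4500
Node dd (S = 50.7): V_dd = e^(−0.05)·[0.7296·61.1600 + 0.2704·89.0450] = 65.3500
Node u (S = 144): V_u = e^(−0.05)·[0.7296·2.4900 + 0.2704·22.4500] = 7.5028
Node d (S = 78): V_d = e^(−0.05)·[0.7296·22.4500 + 0.2704·65.3500] = 32.3902
Node 0 (S = 120): V_0 = e^(−0.05)·[0.7296·7.5028 + 0.2704·32.3902] = 13.5386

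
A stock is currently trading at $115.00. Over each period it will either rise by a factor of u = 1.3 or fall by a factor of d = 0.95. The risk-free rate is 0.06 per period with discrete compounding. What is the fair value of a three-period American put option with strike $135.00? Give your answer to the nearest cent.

Risk-neutral probability p = (1 + 0.06 − 0.95)/(1.3 − 0.95) = 0.1100/0.3500 = 0.3143
Terminal stock prices: S_uuu = 252.7, S_uud = 184.6, S_udd = 134.9, S_ddd = 98.6
Terminal payoffs (K − S): max(-117.7, 0) = 0, max(-49.63, 0) = 0, max(0.07625, 0) = 0.07625, max(36.4, 0) = 36.4
Node uu (S = 194.4): continuation = 1/1.06·[0.3143·0.0000 + 0.6857·0.0000] = 0.0000; exercise value = 0.0000 ≤ continuation, so V_uu = 0.0000
Node ud (S = 142): continuation = 1/1.06·[0.3143·0.0000 + 0.6857·0.0763] = 0.0493; exercise value = 0.0000 ≤ continuation, so V_ud = 0.0493
Node dd (S = 103.8): continuation = 1/1.06·[0.3143·0.0763 + 0.6857·36.4019] = 23.5710; exercise value = 31.2125 > continuation, so V_dd = 31.2125 (exercise)
Node u (S = 149.5): continuation = 1/1.06·[0.3143·0.0000 + 0.6857·0.0493] = 0.0319; exercise value = 0.0000 ≤ continuation, so V_u = 0.0319
Node d (S = 109.2): continuation = 1/1.06·[0.3143·0.0493 + 0.6857·31.2125] = 20.2060; exercise value = 25.7500 > continuation, so V_d = 25.7500 (exercise)
Node 0 (S = 115): continuation = 1/1.06·[0.3143·0.0319 + 0.6857·25.7500] = 16.6671; exercise value = 20.0000 > continuation, so V_0 = 20.0000 (exercise)

$20.00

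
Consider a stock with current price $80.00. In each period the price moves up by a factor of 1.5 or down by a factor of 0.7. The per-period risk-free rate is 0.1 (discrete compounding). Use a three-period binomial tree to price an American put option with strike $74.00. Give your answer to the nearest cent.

$10.05

Risk-neutral probability p = (1 + 0.1 − 0.7)/(1.5 − 0.7) = 0.4000/0.8000 = 0.5000
Terminal stock prices: S_uuu = 270, S_uud = 126, S_udd = 58.8, S_ddd = 27.44
Terminal payoffs (K − S): max(-196, 0) = 0, max(-52, 0) = 0, max(15.2, 0) = 15.2, max(46.56, 0) = 46.56
Node uu (S = 180): continuation = 1/1.1·[0.5000·0.0000 + 0.5000·0.0000] = 0.0000; exercise value = 0.0000 ≤ continuation, so V_uu = 0.0000
Node ud (S = 84): continuation = 1/1.1·[0.5000·0.0000 + 0.5000·15.2000] = 6.9091; exercise value = 0.0000 ≤ continuation, so V_ud = 6.9091
Node dd (S = 39.2): continuation = 1/1.1·[0.5000·15.2000 + 0.5000·46.5600] = 28.0727; exercise value = 34.8000 > continuation, so V_dd = 34.8000 (exercise)
Node u (S = 120): continuation = 1/1.1·[0.5000·0.0000 + 0.5000·6.9091] = 3.1405; exercise value = 0.0000 ≤ continuation, so V_u = 3.1405
Node d (S = 56): continuation = 1/1.1·[0.5000·6.9091 + 0.5000·34.8000] = 18.9587; exercise value = 18.0000 ≤ continuation, so V_d = 18.9587
Node 0 (S = 80): continuation = 1/1.1·[0.5000·3.1405 + 0.5000·18.9587] = 10.0451; exercise value = 0.0000 ≤ continuation, so V_0 = 10.0451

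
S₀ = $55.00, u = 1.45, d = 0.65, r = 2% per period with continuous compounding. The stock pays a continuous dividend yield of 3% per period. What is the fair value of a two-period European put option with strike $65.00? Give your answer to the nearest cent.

Per-period risk-free factor R = e^0.02 = 1.0202; dividend-adjusted growth = e^(0.02−0.03) = 0.9900.
Risk-neutral probability p = (0.9900 − 0.65)/(1.45 − 0.65) = 0.3400/0.8000 = 0.4251
Terminal stock prices: S_uu = 115.6, S_ud = 51.84, S_dd = 23.24
Terminal payoffs (K − S): max(-50.64, 0) = 0, max(13.16, 0) = 13.16, max(41.76, 0) = 41.76
Node u (S = 79.75): V_u = e^(−0.02)·[0.4251·0.0000 + 0.5749·13.1625] = 7.4178
Node d (S = 35.75): V_d = e^(−0.02)·[0.4251·13.1625 + 0.5749·41.7625] = 29.0195
Node 0 (S = 55): V_0 = e^(−0.02)·[0.4251·7.4178 + 0.5749·29.0195] = 19.4446

$19.44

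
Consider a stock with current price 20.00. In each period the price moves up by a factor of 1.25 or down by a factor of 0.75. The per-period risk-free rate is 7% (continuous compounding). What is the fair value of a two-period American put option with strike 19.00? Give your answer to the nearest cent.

1.37

Risk-neutral probability p = (e^0.07 − 0.75)/(1.25 − 0.75) = 0.3225/0.5000 = 0.6450
Terminal stock prices: S_uu = 31.25, S_ud = 18.75, S_dd = 11.25
Terminal payoffs (K − S): max(-12.25, 0) = 0, max(0.25, 0) = 0.25, max(7.75, 0) = 7.75
Node u (S = 25): continuation = e^(−0.07)·[0.6450·0.0000 + 0.3550·0.2500] = 0.0827; exercise value = 0.0000 ≤ continuation, so V_u = 0.0827
Node d (S = 15): continuation = e^(−0.07)·[0.6450·0.2500 + 0.3550·7.7500] = 2.7155; exercise value = 4.0000 > continuation, so V_d = 4.0000 (exercise)
Node 0 (S = 20): continuation = e^(−0.07)·[0.6450·0.0827 + 0.3550·4.0000] = 1.3737; exercise value = 0.0000 ≤ continuation, so V_0 = 1.3737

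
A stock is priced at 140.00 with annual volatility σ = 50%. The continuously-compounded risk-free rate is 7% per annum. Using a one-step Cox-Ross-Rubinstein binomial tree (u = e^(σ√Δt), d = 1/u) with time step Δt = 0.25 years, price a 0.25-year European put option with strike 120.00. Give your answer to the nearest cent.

CRR parameters: u = e^(σ√Δt) = e^(0.5·√0.25) = 1.2840, d = 1/u = 0.7788
Per-period rate: rΔt = 0.07·0.25 = 0.0175, so R = e^0.0175 = 1.0177
Risk-neutral probability p = (e^0.0175 − 0.7788)/(1.2840 − 0.7788) = 0.2389/0.5052 = 0.4728
Terminal stock prices: S_u = 179.8, S_d = 109
Terminal payoffs (K − S): max(-59.76, 0) = 0, max(10.97, 0) = 10.97
Node 0 (S = 140): V_0 = e^(−0.0175)·[0.4728·0.0000 + 0.5272·10.9679] = 5.6823

5.68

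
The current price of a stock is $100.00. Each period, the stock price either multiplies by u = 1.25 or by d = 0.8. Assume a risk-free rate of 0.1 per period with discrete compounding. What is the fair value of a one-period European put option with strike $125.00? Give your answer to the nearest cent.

Risk-neutral probability p = (1 + 0.1 − 0.8)/(1.25 − 0.8) = 0.3000/0.4500 = 0.6667
Terminal stock prices: S_u = 125, S_d = 80
Terminal payoffs (K − S): max(0, 0) = 0, max(45, 0) = 45
Node 0 (S = 100): V_0 = 1/1.1·[0.6667·0.0000 + 0.3333·45.0000] = 13.6364

$13.64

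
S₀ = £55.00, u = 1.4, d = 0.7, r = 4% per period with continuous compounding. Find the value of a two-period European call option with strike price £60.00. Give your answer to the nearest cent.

Risk-neutral probability p = (e^0.04 − 0.7)/(1.4 − 0.7) = 0.3408/0.7000 = 0.4869
Terminal stock prices: S_uu = 107.8, S_ud = 53.9, S_dd = 26.95
Terminal payoffs (S − K): max(47.8, 0) = 47.8, max(-6.1, 0) = 0, max(-33.05, 0) = 0
Node u (S = 77): V_u = e^(−0.04)·[0.4869·47.8000 + 0.5131·0.0000] = 22.3600
Node d (S = 38.5): V_d = e^(−0.04)·[0.4869·0.0000 + 0.5131·0.0000] = 0.0000
Node 0 (S = 55): V_0 = e^(−0.04)·[0.4869·22.3600 + 0.5131·0.0000] = 10.4596

£10.46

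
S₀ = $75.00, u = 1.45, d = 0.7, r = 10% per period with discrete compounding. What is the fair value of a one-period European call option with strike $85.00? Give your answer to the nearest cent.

Risk-neutral probability p = (1 + 0.1 − 0.7)/(1.45 − 0.7) = 0.4000/0.7500 = 0.5333
Terminal stock prices: S_u = 108.8, S_d = 52.5
Terminal payoffs (S − K): max(23.75, 0) = 23.75, max(-32.5, 0) = 0
Node 0 (S = 75): V_0 = 1/1.1·[0.5333·23.7500 + 0.4667·0.0000] = 11.5152

$11.52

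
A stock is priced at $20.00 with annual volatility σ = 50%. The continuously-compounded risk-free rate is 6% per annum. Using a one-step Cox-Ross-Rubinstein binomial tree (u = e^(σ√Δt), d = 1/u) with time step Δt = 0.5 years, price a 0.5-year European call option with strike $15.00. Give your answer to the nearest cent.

$5.95

CRR parameters: u = e^(σ√Δt) = e^(0.5·√0.5) = 1.4241, d = 1/u = 0.7022
Per-period rate: rΔt = 0.06·0.5 = 0.03, so R = e^0.03 = 1.0305
Risk-neutral probability p = (e^0.03 − 0.7022)/(1.4241 − 0.7022) = 0.3283/0.7219 = 0.4547
Terminal stock prices: S_u = 28.48, S_d = 14.04
Terminal payoffs (S − K): max(13.48, 0) = 13.48, max(-0.9562, 0) = 0
Node 0 (S = 20): V_0 = e^(−0.03)·[0.4547·13.4824 + 0.5453·0.0000] = 5.9493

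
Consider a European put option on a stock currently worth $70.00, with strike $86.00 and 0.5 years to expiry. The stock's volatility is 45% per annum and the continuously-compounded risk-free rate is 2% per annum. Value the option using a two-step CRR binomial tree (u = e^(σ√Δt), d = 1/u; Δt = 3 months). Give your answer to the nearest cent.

$20.02

CRR parameters: u = e^(σ√Δt) = e^(0.45·√0.25) = 1.2523, d = 1/u = 0.7985
Per-period rate: rΔt = 0.02·0.25 = 0.005, so R = e^0.005 = 1.0050
Risk-neutral probability p = (e^0.005 − 0.7985)/(1.2523 − 0.7985) = 0.2065/0.4538 = 0.4550
Terminal stock prices: S_uu = 109.8, S_ud = 70, S_dd = 44.63
Terminal payoffs (K − S): max(-23.78, 0) = 0, max(16, 0) = 16, max(41.37, 0) = 41.37
Node u (S = 87.66): V_u = e^(−0.005)·[0.4550·0.0000 + 0.5450·16.0000] = 8.6760
Node d (S = 55.9): V_d = e^(−0.005)·[0.4550·16.0000 + 0.5450·41.3660] = 29.6749
Node 0 (S = 70): V_0 = e^(−0.005)·[0.4550·8.6760 + 0.5450·29.6749] = 20.0194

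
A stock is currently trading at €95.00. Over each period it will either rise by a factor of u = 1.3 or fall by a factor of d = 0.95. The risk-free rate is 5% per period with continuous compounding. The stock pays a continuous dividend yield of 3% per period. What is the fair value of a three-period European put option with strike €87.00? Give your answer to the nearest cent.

€2.44

Per-period risk-free factor R = e^0.05 = 1.0513; dividend-adjusted growth = e^(0.05−0.03) = 1.0202.
Risk-neutral probability p = (1.0202 − 0.95)/(1.3 − 0.95) = 0.0702/0.3500 = 0.2006
Terminal stock prices: S_uuu = 208.7, S_uud = 152.5, S_udd = 111.5, S_ddd = 81.45
Terminal payoffs (K − S): max(-121.7, 0) = 0, max(-65.52, 0) = 0, max(-24.46, 0) = 0, max(5.549, 0) = 5.549
Node uu (S = 160.6): V_uu = e^(−0.05)·[0.2006·0.0000 + 0.7994·0.0000] = 0.0000
Node ud (S = 117.3): V_ud = e^(−0.05)·[0.2006·0.0000 + 0.7994·0.0000] = 0.0000
Node dd (S = 85.74): V_dd = e^(−0.05)·[0.2006·0.0000 + 0.7994·5.5494] = 4.2199
Node u (S = 123.5): V_u = e^(−0.05)·[0.2006·0.0000 + 0.7994·0.0000] = 0.0000
Node d (S = 90.25): V_d = e^(−0.05)·[0.2006·0.0000 + 0.7994·4.2199] = 3.2090
Node 0 (S = 95): V_0 = e^(−0.05)·[0.2006·0.0000 + 0.7994·3.2090] = 2.4402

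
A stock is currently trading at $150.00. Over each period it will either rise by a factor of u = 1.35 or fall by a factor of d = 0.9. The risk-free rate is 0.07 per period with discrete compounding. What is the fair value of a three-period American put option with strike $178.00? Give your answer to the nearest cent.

Risk-neutral probability p = (1 + 0.07 − 0.9)/(1.35 − 0.9) = 0.1700/0.4500 = 0.3778
Terminal stock prices: S_uuu = 369.1, S_uud = 246, S_udd = 164, S_ddd = 109.4
Terminal payoffs (K − S): max(-191.1, 0) = 0, max(-68.04, 0) = 0, max(13.97, 0) = 13.97, max(68.65, 0) = 68.65
Node uu (S = 273.4): continuation = 1/1.07·[0.3778·0.0000 + 0.6222·0.0000] = 0.0000; exercise value = 0.0000 ≤ continuation, so V_uu = 0.0000
Node ud (S = 182.2): continuation = 1/1.07·[0.3778·0.0000 + 0.6222·13.9750] = 8.1267; exercise value = 0.0000 ≤ continuation, so V_ud = 8.1267
Node dd (S = 121.5): continuation = 1/1.07·[0.3778·13.9750 + 0.6222·68.6500] = 44.8551; exercise value = 56.5000 > continuation, so V_dd = 56.5000 (exercise)
Node u (S = 202.5): continuation = 1/1.07·[0.3778·0.0000 + 0.6222·8.1267] = 4.7258; exercise value = 0.0000 ≤ continuation, so V_u = 4.7258
Node d (S = 135): continuation = 1/1.07·[0.3778·8.1267 + 0.6222·56.5000] = 35.7249; exercise value = 43.0000 > continuation, so V_d = 43.0000 (exercise)
Node 0 (S = 150): continuation = 1/1.07·[0.3778·4.7258 + 0.6222·43.0000] = 26.6737; exercise value = 28.0000 > continuation, so V_0 = 28.0000 (exercise)

$28.00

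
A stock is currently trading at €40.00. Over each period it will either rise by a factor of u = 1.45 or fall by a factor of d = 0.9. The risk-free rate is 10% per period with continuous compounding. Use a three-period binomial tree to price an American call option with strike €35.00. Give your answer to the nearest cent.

€15.14

Risk-neutral probability p = (e^0.1 − 0.9)/(1.45 − 0.9) = 0.2052/0.5500 = 0.3730
Terminal stock prices: S_uuu = 121.9, S_uud = 75.69, S_udd = 46.98, S_ddd = 29.16
Terminal payoffs (S − K): max(86.94, 0) = 86.94, max(40.69, 0) = 40.69, max(11.98, 0) = 11.98, max(-5.84, 0) = 0
Node uu (S = 84.1): continuation = e^(−0.1)·[0.3730·86.9450 + 0.6270·40.6900] = 52.4307; exercise value = 49.1000 ≤ continuation, so V_uu = 52.4307
Node ud (S = 52.2): continuation = e^(−0.1)·[0.3730·40.6900 + 0.6270·11.9800] = 20.5307; exercise value = 17.2000 ≤ continuation, so V_ud = 20.5307
Node dd (S = 32.4): continuation = e^(−0.1)·[0.3730·11.9800 + 0.6270·0.0000] = 4.0437; exercise value = 0.0000 ≤ continuation, so V_dd = 4.0437
Node u (S = 58): continuation = e^(−0.1)·[0.3730·52.4307 + 0.6270·20.5307] = 29.3444; exercise value = 23.0000 ≤ continuation, so V_u = 29.3444
Node d (S = 36): continuation = e^(−0.1)·[0.3730·20.5307 + 0.6270·4.0437] = 9.2239; exercise value = 1.0000 ≤ continuation, so V_d = 9.2239
Node 0 (S = 40): continuation = e^(−0.1)·[0.3730·29.3444 + 0.6270·9.2239] = 15.1376; exercise value = 5.0000 ≤ continuation, so V_0 = 15.1376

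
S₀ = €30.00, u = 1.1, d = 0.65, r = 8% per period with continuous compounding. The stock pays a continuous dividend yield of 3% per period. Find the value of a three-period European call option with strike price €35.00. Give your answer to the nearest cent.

Per-period risk-free factor R = e^0.08 = 1.0833; dividend-adjusted growth = e^(0.08−0.03) = 1.0513.
Risk-neutral probability p = (1.0513 − 0.65)/(1.1 − 0.65) = 0.4013/0.4500 = 0.8917
Terminal stock prices: S_uuu = 39.93, S_uud = 23.6, S_udd = 13.94, S_ddd = 8.239
Terminal payoffs (S − K): max(4.93, 0) = 4.93, max(-11.4, 0) = 0, max(-21.06, 0) = 0, max(-26.76, 0) = 0
Node uu (S = 36.3): V_uu = e^(−0.08)·[0.8917·4.9300 + 0.1083·0.0000] = 4.0582
Node ud (S = 21.45): V_ud = e^(−0.08)·[0.8917·0.0000 + 0.1083·0.0000] = 0.0000
Node dd (S = 12.68): V_dd = e^(−0.08)·[0.8917·0.0000 + 0.1083·0.0000] = 0.0000
Node u (S = 33): V_u = e^(−0.08)·[0.8917·4.0582 + 0.1083·0.0000] = 3.3405
Node d (S = 19.5): V_d = e^(−0.08)·[0.8917·0.0000 + 0.1083·0.0000] = 0.0000
Node 0 (S = 30): V_0 = e^(−0.08)·[0.8917·3.3405 + 0.1083·0.0000] = 2.7497

€2.75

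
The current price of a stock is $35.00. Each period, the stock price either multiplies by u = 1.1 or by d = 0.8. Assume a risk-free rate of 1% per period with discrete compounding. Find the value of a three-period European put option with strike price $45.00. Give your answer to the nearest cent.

Risk-neutral probability p = (1 + 0.01 − 0.8)/(1.1 − 0.8) = 0.2100/0.3000 = 0.7000
Terminal stock prices: S_uuu = 46.59, S_uud = 33.88, S_udd = 24.64, S_ddd = 17.92
Terminal payoffs (K − S): max(-1.585, 0) = 0, max(11.12, 0) = 11.12, max(20.36, 0) = 20.36, max(27.08, 0) = 27.08
Node uu (S = 42.35): V_uu = 1/1.01·[0.7000·0.0000 + 0.3000·11.1200] = 3.3030
Node ud (S = 30.8): V_ud = 1/1.01·[0.7000·11.1200 + 0.3000·20.3600] = 13.7545
Node dd (S = 22.4): V_dd = 1/1.01·[0.7000·20.3600 + 0.3000·27.0800] = 22.1545
Node u (S = 38.5): V_u = 1/1.01·[0.7000·3.3030 + 0.3000·13.7545] = 6.3747
Node d (S = 28): V_d = 1/1.01·[0.7000·13.7545 + 0.3000·22.1545] = 16.1133
Node 0 (S = 35): V_0 = 1/1.01·[0.7000·6.3747 + 0.3000·16.1133] = 9.2042

$9.20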